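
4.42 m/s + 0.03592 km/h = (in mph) 9.91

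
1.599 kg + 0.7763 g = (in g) 1600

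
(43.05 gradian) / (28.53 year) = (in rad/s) 7.516e-10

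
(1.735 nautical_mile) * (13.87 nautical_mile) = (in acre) 2.04e+04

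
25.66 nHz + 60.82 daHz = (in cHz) 6.082e+04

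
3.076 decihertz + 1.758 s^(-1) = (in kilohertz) 0.002066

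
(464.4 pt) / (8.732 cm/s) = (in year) 5.949e-08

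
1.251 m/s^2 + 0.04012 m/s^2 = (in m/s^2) 1.291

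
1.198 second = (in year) 3.799e-08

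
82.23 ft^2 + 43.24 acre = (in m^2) 1.75e+05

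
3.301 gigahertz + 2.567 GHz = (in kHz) 5.868e+06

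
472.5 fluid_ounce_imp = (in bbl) 0.08444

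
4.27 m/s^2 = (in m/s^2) 4.27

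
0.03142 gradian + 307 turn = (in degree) 1.105e+05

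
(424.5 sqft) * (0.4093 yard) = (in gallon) 3899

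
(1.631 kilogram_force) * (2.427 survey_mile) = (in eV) 3.899e+23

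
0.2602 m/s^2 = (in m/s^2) 0.2602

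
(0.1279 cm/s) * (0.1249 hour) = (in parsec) 1.864e-17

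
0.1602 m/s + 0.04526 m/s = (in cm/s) 20.55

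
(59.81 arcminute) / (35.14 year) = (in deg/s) 8.995e-10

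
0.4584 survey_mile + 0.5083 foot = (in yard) 807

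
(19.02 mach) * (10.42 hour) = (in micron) 2.429e+14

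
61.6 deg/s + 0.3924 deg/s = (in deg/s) 61.99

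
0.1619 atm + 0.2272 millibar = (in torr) 123.2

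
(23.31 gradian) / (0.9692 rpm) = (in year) 1.144e-07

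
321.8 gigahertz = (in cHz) 3.218e+13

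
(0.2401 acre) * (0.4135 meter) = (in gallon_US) 1.061e+05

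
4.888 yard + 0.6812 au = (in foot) 3.343e+11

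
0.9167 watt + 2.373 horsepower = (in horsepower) 2.374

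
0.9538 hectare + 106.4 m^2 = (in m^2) 9644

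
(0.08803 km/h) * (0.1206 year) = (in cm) 9.3e+06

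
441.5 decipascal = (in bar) 0.0004415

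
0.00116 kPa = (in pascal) 1.16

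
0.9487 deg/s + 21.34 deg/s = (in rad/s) 0.389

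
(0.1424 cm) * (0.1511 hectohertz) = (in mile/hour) 0.04813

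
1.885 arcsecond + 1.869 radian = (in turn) 0.2975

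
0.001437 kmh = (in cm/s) 0.03992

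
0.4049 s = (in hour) 0.0001125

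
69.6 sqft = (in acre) 0.001598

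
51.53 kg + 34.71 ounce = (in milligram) 5.251e+07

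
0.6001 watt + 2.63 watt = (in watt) 3.23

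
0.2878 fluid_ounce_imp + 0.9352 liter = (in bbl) 0.005934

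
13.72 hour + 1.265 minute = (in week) 0.08179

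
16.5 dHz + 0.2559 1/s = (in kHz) 0.001906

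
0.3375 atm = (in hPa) 342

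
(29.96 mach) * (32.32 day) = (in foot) 9.346e+10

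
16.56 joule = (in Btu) 0.0157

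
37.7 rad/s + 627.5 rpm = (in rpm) 987.5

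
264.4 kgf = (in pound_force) 582.9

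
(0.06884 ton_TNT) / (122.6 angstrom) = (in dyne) 2.349e+21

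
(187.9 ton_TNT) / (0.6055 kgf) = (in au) 0.885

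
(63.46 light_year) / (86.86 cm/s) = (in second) 6.912e+17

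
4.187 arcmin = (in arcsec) 251.2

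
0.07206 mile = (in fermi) 1.16e+17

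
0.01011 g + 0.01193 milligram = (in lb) 2.232e-05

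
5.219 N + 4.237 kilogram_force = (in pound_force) 10.51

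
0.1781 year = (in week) 9.287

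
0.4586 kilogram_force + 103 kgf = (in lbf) 228.1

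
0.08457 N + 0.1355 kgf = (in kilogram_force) 0.1441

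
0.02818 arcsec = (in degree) 7.828e-06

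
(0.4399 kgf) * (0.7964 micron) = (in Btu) 3.256e-09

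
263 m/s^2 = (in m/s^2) 263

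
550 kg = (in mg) 5.5e+08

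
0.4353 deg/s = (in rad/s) 0.007597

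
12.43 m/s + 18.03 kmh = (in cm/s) 1744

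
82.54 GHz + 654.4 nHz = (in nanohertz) 8.254e+19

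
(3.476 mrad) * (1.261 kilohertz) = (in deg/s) 251.1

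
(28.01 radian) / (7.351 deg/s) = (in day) 0.002527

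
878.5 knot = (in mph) 1011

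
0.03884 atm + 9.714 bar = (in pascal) 9.753e+05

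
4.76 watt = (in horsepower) 0.006383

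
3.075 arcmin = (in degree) 0.05125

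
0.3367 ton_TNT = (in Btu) 1.335e+06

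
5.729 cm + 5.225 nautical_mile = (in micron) 9.677e+09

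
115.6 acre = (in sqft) 5.036e+06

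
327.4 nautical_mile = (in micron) 6.063e+11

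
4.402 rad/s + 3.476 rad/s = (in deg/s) 451.4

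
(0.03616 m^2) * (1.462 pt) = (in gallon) 0.004927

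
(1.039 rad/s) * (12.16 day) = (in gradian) 6.949e+07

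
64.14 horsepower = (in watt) 4.783e+04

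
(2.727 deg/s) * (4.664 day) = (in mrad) 1.918e+07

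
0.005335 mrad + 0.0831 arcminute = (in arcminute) 0.1014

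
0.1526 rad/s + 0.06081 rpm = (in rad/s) 0.159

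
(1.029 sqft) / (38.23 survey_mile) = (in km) 1.554e-09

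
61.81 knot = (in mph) 71.13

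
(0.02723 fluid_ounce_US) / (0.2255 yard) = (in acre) 9.651e-10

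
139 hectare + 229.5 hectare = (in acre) 910.6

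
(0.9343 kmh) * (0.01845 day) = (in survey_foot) 1357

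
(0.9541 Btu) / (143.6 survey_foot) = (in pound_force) 5.17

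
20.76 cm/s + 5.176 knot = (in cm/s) 287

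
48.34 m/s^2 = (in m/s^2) 48.34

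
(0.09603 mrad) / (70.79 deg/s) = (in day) 8.996e-10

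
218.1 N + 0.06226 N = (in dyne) 2.182e+07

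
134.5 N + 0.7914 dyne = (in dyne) 1.345e+07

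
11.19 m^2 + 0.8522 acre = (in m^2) 3460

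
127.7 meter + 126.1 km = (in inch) 4.97e+06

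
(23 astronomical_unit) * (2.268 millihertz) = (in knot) 1.517e+10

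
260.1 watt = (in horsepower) 0.3488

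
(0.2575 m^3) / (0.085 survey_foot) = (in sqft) 107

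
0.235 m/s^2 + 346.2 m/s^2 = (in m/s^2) 346.4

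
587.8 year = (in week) 3.065e+04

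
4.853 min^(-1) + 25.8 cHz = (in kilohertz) 0.0003389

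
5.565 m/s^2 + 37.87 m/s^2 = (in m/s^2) 43.43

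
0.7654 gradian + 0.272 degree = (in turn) 0.002669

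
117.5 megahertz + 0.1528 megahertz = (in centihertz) 1.177e+10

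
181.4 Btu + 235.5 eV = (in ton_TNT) 4.574e-05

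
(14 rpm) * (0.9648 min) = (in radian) 84.87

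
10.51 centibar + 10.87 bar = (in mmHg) 8232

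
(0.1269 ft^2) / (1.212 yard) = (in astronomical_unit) 7.111e-14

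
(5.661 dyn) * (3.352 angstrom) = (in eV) 1.184e+05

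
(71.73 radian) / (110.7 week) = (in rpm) 1.023e-05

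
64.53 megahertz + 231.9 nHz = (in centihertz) 6.453e+09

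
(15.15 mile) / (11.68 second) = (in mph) 4670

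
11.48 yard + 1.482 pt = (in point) 2.976e+04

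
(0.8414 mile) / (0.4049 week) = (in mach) 1.624e-05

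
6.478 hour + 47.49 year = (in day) 1.733e+04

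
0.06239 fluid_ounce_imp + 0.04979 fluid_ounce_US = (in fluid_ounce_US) 0.1097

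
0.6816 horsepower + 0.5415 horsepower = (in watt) 912.1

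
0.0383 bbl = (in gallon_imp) 1.339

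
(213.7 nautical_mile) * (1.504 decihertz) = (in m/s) 5.952e+04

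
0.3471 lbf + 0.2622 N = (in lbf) 0.406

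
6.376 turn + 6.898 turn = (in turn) 13.27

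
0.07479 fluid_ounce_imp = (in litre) 0.002125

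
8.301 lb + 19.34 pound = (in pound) 27.64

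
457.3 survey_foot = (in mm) 1.394e+05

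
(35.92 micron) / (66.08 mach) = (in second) 1.596e-09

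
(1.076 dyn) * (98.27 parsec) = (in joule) 3.263e+13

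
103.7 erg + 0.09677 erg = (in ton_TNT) 2.481e-15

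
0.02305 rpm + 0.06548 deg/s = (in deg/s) 0.2038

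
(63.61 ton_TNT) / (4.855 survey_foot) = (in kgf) 1.834e+10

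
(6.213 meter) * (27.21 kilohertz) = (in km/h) 6.086e+05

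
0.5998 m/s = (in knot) 1.166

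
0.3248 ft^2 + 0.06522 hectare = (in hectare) 0.06522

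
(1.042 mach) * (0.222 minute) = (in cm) 4.726e+05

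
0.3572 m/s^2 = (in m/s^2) 0.3572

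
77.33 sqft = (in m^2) 7.184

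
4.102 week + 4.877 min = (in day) 28.72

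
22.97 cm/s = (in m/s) 0.2297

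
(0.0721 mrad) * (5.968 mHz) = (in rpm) 4.109e-06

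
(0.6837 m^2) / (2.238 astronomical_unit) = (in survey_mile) 1.269e-15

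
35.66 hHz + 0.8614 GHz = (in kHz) 8.614e+05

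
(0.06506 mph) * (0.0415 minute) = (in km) 7.242e-05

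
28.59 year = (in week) 1491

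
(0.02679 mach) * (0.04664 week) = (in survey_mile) 159.9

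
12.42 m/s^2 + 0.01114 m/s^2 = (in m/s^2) 12.43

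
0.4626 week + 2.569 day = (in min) 8362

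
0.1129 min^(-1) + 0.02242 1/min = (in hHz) 2.255e-05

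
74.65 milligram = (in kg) 7.465e-05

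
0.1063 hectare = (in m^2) 1063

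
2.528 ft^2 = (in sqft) 2.528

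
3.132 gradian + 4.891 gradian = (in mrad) 126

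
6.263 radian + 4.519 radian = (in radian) 10.78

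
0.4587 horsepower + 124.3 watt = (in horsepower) 0.6254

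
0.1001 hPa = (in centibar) 0.01001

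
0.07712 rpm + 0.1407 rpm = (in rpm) 0.2178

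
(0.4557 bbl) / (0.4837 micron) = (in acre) 37.01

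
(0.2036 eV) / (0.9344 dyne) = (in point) 9.896e-12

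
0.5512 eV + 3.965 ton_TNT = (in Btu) 1.572e+07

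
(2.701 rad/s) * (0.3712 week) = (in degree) 3.474e+07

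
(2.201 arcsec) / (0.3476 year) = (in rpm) 9.296e-12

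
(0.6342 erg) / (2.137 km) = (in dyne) 2.968e-06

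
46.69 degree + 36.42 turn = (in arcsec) 4.737e+07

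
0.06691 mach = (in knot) 44.29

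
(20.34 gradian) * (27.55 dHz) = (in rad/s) 0.8802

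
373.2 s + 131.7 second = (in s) 504.9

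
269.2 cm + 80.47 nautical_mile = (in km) 149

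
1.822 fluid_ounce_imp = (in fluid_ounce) 1.751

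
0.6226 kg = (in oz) 21.96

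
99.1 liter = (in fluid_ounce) 3351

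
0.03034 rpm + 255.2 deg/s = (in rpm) 42.56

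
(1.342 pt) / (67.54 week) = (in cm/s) 1.159e-09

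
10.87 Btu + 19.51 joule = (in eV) 7.17e+22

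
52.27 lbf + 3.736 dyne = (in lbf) 52.27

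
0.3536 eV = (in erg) 5.665e-13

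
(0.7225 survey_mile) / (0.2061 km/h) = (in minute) 338.5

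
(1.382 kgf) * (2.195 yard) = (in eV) 1.698e+20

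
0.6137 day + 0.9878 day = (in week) 0.2288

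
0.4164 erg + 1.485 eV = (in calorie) 9.952e-09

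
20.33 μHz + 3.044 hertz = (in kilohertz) 0.003044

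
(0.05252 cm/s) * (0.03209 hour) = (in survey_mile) 3.77e-05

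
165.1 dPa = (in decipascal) 165.1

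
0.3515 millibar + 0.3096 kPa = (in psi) 0.05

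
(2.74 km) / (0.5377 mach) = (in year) 4.746e-07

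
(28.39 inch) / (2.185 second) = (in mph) 0.7382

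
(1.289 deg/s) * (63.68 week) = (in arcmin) 2.979e+09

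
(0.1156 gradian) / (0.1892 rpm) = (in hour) 2.546e-05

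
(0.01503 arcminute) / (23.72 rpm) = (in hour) 4.889e-10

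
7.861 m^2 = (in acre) 0.001942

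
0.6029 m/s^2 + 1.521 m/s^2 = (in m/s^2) 2.124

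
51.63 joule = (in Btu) 0.04894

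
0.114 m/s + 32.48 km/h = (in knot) 17.76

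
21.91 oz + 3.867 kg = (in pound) 9.895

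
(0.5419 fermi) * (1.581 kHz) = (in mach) 2.516e-15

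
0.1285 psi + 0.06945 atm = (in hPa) 79.23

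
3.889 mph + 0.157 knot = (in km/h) 6.55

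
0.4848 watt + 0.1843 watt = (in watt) 0.6691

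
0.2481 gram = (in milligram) 248.1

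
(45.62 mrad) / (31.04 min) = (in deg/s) 0.001403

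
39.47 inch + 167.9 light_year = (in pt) 4.503e+21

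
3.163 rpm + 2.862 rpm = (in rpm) 6.025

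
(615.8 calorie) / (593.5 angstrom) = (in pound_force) 9.759e+09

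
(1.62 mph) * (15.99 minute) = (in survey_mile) 0.4317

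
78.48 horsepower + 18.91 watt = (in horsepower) 78.51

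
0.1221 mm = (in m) 0.0001221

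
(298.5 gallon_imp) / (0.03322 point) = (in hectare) 11.58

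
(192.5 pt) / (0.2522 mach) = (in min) 1.318e-05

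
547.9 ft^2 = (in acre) 0.01258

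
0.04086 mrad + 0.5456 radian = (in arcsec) 1.125e+05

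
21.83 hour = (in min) 1310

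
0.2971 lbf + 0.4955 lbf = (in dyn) 3.526e+05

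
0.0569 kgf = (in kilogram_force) 0.0569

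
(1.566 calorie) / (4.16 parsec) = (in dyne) 5.104e-12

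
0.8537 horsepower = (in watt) 636.6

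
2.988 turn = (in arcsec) 3.872e+06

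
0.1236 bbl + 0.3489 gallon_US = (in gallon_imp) 4.613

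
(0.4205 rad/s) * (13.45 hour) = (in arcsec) 4.2e+09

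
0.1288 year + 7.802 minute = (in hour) 1128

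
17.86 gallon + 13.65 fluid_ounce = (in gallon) 17.97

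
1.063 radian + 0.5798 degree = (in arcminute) 3689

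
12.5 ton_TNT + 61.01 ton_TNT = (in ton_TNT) 73.51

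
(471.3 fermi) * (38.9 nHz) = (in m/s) 1.833e-20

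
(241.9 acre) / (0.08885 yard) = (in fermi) 1.205e+22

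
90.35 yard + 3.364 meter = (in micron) 8.598e+07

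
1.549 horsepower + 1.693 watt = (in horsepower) 1.551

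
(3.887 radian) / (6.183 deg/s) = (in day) 0.0004169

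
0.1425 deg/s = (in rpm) 0.02375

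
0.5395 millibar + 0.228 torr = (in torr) 0.6327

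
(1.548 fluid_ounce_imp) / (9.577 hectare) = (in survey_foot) 1.507e-09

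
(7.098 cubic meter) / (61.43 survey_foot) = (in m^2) 0.3791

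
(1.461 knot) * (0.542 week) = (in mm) 2.464e+08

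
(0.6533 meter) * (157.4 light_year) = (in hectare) 9.728e+13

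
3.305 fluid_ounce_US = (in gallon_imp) 0.0215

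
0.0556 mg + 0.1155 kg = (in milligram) 1.155e+05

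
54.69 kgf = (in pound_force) 120.6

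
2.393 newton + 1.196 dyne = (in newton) 2.393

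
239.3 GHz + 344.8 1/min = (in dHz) 2.393e+12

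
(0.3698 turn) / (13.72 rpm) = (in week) 2.674e-06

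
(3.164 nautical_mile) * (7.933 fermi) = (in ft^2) 5.004e-10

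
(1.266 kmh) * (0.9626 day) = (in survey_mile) 18.17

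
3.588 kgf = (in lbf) 7.91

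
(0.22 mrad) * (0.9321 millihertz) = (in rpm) 1.958e-06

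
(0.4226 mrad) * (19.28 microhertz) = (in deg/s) 4.668e-07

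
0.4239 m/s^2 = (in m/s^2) 0.4239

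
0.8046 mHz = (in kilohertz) 8.046e-07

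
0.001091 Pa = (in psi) 1.582e-07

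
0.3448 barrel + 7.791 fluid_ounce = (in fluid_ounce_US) 1861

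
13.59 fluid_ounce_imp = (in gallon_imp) 0.08494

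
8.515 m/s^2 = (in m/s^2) 8.515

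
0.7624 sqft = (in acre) 1.75e-05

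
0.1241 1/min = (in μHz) 2068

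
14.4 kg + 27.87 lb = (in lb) 59.62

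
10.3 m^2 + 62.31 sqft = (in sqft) 173.2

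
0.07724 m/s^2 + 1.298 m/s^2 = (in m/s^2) 1.375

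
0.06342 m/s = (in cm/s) 6.342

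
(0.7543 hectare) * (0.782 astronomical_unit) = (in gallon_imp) 1.941e+17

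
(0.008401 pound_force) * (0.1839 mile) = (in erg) 1.106e+08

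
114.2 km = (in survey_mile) 70.96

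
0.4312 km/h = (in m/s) 0.1198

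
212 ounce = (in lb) 13.25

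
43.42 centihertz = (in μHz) 4.342e+05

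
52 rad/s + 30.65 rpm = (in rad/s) 55.21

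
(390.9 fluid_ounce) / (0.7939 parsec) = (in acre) 1.166e-22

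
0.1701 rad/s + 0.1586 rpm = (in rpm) 1.783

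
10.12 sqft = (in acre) 0.0002323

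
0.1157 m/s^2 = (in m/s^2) 0.1157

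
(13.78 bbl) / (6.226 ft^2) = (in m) 3.788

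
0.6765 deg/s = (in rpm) 0.1128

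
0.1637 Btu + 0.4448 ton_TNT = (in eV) 1.162e+28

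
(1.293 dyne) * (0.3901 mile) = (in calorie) 0.00194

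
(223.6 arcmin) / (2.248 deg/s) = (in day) 1.919e-05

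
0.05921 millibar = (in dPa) 59.21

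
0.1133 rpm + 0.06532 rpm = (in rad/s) 0.01871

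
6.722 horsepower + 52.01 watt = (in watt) 5065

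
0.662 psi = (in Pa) 4564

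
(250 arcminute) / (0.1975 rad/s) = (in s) 0.3682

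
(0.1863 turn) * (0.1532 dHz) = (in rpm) 0.1712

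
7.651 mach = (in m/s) 2605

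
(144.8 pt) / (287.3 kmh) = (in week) 1.058e-09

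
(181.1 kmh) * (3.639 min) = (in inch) 4.324e+05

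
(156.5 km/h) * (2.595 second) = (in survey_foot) 370.1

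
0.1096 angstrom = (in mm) 1.096e-08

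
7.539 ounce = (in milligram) 2.137e+05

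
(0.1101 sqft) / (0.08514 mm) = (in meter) 120.1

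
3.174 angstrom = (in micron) 0.0003174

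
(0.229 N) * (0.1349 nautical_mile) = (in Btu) 0.05423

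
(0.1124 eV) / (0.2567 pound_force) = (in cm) 1.577e-18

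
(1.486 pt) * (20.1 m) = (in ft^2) 0.1134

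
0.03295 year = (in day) 12.03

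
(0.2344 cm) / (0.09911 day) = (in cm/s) 2.737e-05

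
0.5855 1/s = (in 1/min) 35.13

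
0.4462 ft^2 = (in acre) 1.024e-05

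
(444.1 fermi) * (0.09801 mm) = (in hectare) 4.353e-21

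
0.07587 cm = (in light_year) 8.019e-20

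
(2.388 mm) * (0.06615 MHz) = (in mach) 0.4639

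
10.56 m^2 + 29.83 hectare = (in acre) 73.71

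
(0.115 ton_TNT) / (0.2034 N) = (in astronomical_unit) 0.01581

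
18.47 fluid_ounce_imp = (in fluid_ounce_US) 17.75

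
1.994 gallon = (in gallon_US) 1.994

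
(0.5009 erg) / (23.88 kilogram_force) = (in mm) 2.139e-07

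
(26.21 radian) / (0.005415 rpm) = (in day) 0.535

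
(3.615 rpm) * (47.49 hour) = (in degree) 3.708e+06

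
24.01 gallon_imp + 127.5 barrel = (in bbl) 128.2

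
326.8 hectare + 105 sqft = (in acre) 807.5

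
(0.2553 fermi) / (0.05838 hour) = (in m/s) 1.215e-18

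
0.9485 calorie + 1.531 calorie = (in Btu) 0.009833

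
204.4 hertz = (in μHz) 2.044e+08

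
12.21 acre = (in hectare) 4.941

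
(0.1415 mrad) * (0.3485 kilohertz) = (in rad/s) 0.04931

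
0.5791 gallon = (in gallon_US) 0.5791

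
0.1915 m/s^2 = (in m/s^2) 0.1915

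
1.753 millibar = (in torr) 1.315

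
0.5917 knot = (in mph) 0.6809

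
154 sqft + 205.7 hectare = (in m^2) 2.057e+06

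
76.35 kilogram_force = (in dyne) 7.487e+07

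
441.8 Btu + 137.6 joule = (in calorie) 1.114e+05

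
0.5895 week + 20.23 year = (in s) 6.383e+08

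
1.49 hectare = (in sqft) 1.604e+05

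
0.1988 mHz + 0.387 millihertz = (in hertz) 0.0005858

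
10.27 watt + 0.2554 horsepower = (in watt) 200.7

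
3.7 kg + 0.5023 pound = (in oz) 138.6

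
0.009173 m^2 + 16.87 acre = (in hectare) 6.827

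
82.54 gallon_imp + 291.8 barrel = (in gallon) 1.235e+04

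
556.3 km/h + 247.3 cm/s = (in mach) 0.4611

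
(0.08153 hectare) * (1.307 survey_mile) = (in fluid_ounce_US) 5.799e+10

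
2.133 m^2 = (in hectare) 0.0002133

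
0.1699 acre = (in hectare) 0.06876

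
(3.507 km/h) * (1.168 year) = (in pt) 1.017e+11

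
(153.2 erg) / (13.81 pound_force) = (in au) 1.667e-18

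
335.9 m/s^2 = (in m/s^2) 335.9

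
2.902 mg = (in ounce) 0.0001024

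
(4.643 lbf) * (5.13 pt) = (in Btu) 3.543e-05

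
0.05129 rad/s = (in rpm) 0.4898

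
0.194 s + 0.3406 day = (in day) 0.3406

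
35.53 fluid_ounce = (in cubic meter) 0.001051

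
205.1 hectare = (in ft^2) 2.208e+07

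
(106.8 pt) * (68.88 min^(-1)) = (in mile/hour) 0.09675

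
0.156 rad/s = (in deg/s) 8.938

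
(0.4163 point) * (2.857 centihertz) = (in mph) 9.386e-06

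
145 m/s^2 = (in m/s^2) 145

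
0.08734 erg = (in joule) 8.734e-09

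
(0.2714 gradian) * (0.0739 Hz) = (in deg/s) 0.01805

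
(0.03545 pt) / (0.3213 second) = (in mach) 1.143e-07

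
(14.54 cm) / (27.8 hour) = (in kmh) 5.23e-06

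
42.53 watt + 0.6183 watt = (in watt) 43.15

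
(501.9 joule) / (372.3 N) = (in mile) 0.0008377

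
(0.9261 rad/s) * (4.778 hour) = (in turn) 2535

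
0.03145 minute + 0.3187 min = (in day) 0.0002432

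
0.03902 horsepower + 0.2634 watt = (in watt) 29.36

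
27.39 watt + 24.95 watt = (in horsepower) 0.07019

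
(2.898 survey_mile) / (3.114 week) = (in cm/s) 0.2476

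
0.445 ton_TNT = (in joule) 1.862e+09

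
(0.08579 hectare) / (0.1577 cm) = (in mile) 338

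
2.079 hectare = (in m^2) 2.079e+04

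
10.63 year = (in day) 3880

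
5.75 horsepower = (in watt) 4288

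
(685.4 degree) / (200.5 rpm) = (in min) 0.009496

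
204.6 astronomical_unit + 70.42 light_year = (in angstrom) 6.663e+27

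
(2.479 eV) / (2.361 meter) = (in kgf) 1.715e-20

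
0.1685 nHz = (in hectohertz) 1.685e-12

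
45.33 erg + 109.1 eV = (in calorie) 1.083e-06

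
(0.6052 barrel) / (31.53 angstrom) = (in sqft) 3.285e+08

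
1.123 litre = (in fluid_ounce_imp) 39.52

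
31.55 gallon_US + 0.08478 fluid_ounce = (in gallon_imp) 26.27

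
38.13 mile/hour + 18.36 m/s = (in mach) 0.104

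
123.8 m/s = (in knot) 240.6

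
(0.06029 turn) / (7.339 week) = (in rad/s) 8.534e-08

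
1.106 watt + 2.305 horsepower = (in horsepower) 2.306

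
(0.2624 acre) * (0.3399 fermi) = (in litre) 3.609e-10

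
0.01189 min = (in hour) 0.0001982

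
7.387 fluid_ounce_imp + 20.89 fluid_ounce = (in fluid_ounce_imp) 29.13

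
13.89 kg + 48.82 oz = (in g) 1.527e+04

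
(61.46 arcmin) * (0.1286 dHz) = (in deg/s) 0.01317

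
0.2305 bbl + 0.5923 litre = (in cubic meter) 0.03724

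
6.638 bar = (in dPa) 6.638e+06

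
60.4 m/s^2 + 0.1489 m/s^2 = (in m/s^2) 60.55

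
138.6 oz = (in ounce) 138.6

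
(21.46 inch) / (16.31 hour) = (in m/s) 9.283e-06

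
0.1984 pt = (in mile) 4.349e-08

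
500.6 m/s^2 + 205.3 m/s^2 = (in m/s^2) 705.9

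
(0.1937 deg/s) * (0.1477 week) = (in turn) 48.06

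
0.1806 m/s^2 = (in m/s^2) 0.1806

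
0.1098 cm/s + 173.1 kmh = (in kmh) 173.1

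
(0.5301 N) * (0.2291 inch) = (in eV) 1.925e+16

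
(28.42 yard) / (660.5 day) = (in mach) 1.337e-09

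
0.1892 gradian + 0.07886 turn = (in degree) 28.56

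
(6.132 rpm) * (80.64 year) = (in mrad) 1.633e+12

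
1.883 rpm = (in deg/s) 11.3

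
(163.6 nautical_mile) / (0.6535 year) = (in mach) 4.318e-05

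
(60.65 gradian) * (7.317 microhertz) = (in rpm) 6.657e-05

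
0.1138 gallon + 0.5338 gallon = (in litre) 2.451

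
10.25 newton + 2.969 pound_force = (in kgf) 2.392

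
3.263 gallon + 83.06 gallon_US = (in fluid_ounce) 1.105e+04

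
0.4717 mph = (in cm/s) 21.09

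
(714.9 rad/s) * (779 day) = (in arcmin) 1.654e+14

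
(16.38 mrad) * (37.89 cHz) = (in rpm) 0.05927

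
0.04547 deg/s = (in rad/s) 0.0007936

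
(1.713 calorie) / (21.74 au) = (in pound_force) 4.954e-13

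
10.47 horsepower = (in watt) 7807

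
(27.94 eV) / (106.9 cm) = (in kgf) 4.27e-19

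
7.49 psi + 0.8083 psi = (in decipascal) 5.721e+05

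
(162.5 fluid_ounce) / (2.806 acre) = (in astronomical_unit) 2.829e-18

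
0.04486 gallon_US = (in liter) 0.1698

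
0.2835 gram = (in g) 0.2835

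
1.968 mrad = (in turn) 0.0003132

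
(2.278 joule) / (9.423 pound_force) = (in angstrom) 5.435e+08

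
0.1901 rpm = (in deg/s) 1.141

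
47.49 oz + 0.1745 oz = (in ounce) 47.66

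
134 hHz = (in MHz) 0.0134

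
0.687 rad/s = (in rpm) 6.56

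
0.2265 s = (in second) 0.2265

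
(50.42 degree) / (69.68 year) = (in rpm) 3.824e-09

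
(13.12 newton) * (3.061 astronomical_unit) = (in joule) 6.008e+12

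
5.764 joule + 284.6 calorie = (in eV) 7.468e+21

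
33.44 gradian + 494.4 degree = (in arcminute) 3.147e+04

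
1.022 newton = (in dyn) 1.022e+05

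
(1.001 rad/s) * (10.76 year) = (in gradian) 2.162e+10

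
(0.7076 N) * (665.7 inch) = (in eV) 7.468e+19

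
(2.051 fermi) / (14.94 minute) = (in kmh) 8.237e-18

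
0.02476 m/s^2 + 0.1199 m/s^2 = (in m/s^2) 0.1447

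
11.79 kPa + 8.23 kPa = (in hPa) 200.2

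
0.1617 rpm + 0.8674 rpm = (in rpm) 1.029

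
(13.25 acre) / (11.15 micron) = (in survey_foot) 1.578e+10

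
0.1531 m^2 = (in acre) 3.783e-05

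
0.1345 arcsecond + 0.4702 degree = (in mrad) 8.207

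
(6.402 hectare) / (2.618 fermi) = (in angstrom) 2.445e+29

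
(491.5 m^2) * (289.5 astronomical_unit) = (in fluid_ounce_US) 7.198e+20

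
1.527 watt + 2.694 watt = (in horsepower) 0.00566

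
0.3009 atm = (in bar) 0.3049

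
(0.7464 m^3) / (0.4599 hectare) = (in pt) 0.4601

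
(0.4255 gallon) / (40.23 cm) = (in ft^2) 0.0431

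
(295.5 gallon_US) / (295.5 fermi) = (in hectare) 3.785e+08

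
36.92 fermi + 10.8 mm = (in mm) 10.8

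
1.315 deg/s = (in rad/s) 0.02295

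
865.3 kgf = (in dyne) 8.486e+08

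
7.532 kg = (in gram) 7532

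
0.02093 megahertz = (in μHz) 2.093e+10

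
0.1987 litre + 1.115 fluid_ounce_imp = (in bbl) 0.001449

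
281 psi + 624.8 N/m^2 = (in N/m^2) 1.938e+06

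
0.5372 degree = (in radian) 0.009376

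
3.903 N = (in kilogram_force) 0.398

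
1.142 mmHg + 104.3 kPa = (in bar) 1.045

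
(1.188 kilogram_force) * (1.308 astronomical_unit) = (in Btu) 2.161e+09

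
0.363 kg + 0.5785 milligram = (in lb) 0.8003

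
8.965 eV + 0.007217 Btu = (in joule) 7.614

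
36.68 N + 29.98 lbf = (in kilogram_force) 17.34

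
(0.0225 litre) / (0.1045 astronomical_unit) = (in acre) 3.557e-19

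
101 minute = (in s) 6060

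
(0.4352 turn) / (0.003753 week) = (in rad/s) 0.001205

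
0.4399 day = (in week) 0.06284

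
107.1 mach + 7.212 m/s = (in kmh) 1.313e+05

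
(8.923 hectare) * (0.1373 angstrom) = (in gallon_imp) 0.0002695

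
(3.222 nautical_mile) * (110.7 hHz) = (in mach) 1.94e+05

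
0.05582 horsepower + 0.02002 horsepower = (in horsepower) 0.07584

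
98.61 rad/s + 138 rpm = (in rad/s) 113.1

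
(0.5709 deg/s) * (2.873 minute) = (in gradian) 109.3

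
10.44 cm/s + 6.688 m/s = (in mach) 0.01995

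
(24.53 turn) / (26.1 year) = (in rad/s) 1.873e-07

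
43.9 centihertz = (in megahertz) 4.39e-07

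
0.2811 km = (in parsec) 9.11e-15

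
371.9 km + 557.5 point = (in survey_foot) 1.22e+06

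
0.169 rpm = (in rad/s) 0.0177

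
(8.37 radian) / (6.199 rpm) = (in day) 0.0001492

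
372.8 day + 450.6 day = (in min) 1.186e+06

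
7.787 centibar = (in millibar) 77.87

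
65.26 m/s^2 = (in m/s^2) 65.26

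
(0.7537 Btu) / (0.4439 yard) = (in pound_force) 440.4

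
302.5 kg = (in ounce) 1.067e+04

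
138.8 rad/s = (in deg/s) 7953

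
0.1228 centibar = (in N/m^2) 122.8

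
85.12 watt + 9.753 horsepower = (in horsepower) 9.867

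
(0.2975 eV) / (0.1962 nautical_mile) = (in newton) 1.312e-22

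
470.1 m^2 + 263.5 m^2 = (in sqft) 7896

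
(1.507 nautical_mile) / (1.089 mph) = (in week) 0.009479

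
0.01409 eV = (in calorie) 5.395e-22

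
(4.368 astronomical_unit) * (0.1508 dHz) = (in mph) 2.204e+10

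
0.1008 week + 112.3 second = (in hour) 16.97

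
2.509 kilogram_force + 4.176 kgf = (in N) 65.56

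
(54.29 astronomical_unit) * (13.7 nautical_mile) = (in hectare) 2.061e+13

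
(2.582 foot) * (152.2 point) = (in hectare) 4.226e-06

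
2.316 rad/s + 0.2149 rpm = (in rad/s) 2.339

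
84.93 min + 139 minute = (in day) 0.1555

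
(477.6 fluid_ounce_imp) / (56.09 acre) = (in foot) 1.961e-07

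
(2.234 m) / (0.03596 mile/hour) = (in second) 139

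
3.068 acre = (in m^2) 1.242e+04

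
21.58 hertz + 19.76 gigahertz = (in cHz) 1.976e+12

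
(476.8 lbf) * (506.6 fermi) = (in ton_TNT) 2.568e-19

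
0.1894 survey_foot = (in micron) 5.773e+04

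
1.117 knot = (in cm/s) 57.46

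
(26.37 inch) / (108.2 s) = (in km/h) 0.02229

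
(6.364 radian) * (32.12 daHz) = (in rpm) 1.952e+04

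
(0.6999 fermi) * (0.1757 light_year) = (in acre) 0.0002875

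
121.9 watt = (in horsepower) 0.1635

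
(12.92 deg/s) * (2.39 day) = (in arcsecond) 9.605e+09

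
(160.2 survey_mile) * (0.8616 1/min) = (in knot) 7197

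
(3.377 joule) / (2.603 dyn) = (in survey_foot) 4.256e+05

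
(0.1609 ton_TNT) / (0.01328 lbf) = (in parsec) 3.693e-07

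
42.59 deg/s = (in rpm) 7.098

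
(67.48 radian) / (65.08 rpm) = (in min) 0.165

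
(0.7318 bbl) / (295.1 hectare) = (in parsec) 1.278e-24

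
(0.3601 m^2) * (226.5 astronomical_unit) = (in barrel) 7.675e+13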